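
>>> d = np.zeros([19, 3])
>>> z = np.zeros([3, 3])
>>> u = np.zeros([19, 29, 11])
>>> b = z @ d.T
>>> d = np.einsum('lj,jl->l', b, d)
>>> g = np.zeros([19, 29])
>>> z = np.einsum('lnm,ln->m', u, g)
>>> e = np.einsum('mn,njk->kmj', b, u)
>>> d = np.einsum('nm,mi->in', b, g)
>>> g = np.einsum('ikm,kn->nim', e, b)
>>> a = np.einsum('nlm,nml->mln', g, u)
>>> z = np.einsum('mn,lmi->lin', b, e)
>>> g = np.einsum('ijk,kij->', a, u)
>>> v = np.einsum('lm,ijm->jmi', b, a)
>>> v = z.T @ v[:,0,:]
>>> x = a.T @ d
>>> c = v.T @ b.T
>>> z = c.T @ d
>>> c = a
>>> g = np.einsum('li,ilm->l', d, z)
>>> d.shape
(29, 3)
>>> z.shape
(3, 29, 3)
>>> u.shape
(19, 29, 11)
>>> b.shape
(3, 19)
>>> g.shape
(29,)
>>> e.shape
(11, 3, 29)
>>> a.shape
(29, 11, 19)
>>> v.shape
(19, 29, 29)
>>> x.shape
(19, 11, 3)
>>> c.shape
(29, 11, 19)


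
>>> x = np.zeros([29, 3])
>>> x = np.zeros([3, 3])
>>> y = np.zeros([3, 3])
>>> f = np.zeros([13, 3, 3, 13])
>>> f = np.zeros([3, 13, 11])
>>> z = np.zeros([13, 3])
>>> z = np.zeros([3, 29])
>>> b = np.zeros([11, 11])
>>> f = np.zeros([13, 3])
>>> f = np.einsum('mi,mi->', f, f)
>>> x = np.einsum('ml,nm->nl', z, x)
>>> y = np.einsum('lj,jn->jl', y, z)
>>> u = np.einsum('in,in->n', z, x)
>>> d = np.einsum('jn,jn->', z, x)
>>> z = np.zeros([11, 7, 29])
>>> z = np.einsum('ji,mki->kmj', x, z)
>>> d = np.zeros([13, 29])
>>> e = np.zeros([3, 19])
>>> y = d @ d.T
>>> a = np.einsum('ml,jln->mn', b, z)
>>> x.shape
(3, 29)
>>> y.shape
(13, 13)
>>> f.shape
()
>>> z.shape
(7, 11, 3)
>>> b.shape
(11, 11)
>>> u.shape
(29,)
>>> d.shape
(13, 29)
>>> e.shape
(3, 19)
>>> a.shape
(11, 3)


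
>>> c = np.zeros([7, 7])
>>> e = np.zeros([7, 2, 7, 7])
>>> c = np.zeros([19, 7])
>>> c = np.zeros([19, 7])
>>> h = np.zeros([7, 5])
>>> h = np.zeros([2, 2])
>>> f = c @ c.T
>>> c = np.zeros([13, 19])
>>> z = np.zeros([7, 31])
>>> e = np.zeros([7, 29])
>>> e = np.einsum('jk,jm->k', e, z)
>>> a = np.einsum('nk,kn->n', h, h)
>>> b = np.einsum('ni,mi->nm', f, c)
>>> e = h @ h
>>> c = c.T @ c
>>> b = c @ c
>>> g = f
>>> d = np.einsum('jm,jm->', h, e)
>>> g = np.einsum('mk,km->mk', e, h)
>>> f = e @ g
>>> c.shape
(19, 19)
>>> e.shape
(2, 2)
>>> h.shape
(2, 2)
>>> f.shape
(2, 2)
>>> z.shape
(7, 31)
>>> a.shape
(2,)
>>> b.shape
(19, 19)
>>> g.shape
(2, 2)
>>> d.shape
()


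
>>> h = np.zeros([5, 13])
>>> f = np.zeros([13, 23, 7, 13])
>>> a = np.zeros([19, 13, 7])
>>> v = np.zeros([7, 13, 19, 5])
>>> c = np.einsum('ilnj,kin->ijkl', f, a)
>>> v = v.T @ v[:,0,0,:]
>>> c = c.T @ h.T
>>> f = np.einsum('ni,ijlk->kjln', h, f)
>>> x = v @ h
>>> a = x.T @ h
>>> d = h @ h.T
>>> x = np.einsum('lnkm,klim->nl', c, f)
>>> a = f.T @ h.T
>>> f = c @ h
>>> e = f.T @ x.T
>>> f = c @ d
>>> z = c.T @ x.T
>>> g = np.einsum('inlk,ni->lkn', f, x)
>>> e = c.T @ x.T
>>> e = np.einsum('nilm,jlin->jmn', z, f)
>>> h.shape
(5, 13)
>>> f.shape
(23, 19, 13, 5)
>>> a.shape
(5, 7, 23, 5)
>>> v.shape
(5, 19, 13, 5)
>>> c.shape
(23, 19, 13, 5)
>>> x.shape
(19, 23)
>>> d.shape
(5, 5)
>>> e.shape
(23, 19, 5)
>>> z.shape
(5, 13, 19, 19)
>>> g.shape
(13, 5, 19)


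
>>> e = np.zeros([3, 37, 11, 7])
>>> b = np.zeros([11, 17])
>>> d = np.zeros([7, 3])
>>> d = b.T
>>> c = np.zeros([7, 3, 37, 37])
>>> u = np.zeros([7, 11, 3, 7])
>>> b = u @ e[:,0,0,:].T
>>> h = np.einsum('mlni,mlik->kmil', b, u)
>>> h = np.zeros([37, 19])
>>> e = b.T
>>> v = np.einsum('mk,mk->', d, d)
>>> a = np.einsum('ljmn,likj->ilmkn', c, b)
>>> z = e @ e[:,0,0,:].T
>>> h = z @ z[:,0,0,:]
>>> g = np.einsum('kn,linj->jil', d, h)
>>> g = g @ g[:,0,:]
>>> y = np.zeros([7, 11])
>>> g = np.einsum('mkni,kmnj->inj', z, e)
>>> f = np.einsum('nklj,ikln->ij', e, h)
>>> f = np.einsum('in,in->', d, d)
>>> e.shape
(3, 3, 11, 7)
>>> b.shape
(7, 11, 3, 3)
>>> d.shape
(17, 11)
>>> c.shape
(7, 3, 37, 37)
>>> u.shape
(7, 11, 3, 7)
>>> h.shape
(3, 3, 11, 3)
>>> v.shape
()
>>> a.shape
(11, 7, 37, 3, 37)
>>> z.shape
(3, 3, 11, 3)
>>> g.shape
(3, 11, 7)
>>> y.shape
(7, 11)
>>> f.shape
()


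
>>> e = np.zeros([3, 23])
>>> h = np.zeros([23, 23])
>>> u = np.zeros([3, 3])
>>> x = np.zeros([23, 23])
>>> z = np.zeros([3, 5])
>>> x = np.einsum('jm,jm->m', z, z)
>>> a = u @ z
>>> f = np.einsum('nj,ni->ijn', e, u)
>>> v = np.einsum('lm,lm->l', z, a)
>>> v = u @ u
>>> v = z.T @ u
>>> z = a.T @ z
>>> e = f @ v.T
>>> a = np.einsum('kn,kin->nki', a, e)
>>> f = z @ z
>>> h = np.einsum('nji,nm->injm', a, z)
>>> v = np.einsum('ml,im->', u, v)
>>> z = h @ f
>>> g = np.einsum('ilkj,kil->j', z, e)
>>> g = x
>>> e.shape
(3, 23, 5)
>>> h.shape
(23, 5, 3, 5)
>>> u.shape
(3, 3)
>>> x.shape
(5,)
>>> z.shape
(23, 5, 3, 5)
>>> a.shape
(5, 3, 23)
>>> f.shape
(5, 5)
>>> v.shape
()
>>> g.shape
(5,)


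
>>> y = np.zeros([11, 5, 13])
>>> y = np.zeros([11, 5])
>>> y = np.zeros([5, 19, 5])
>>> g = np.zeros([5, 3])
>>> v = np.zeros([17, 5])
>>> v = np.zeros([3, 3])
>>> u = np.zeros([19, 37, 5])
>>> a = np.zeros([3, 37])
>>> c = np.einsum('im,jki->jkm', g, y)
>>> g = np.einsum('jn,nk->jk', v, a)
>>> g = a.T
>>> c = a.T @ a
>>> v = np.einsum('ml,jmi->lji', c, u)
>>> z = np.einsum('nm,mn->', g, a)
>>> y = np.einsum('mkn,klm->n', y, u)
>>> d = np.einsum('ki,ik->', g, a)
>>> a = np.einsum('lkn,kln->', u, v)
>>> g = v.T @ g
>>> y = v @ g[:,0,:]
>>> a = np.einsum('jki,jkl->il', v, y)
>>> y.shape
(37, 19, 3)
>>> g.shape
(5, 19, 3)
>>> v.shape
(37, 19, 5)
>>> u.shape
(19, 37, 5)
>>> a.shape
(5, 3)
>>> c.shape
(37, 37)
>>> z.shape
()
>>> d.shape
()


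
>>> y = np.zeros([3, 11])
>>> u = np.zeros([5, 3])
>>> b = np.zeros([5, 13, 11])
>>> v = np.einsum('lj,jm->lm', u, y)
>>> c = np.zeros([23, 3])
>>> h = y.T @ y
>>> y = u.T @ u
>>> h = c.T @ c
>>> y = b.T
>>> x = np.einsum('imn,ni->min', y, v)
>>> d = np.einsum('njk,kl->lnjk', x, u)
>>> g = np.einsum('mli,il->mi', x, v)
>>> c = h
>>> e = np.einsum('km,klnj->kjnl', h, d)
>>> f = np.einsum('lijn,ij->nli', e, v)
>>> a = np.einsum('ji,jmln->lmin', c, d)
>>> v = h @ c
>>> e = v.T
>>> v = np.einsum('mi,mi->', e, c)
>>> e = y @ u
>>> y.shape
(11, 13, 5)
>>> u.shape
(5, 3)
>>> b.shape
(5, 13, 11)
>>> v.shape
()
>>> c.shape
(3, 3)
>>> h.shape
(3, 3)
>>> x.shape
(13, 11, 5)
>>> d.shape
(3, 13, 11, 5)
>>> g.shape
(13, 5)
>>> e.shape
(11, 13, 3)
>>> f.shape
(13, 3, 5)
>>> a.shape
(11, 13, 3, 5)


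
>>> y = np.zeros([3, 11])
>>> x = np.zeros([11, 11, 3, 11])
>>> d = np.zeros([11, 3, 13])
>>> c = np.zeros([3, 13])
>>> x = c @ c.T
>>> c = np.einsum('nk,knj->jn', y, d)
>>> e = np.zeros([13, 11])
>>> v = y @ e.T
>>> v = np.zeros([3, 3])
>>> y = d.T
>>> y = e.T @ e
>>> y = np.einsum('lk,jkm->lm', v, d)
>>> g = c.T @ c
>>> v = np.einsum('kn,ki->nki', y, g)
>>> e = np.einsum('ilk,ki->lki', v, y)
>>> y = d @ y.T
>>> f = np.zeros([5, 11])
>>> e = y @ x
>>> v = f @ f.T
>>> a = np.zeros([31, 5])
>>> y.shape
(11, 3, 3)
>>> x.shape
(3, 3)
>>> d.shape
(11, 3, 13)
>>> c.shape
(13, 3)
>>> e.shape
(11, 3, 3)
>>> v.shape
(5, 5)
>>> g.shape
(3, 3)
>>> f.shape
(5, 11)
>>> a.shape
(31, 5)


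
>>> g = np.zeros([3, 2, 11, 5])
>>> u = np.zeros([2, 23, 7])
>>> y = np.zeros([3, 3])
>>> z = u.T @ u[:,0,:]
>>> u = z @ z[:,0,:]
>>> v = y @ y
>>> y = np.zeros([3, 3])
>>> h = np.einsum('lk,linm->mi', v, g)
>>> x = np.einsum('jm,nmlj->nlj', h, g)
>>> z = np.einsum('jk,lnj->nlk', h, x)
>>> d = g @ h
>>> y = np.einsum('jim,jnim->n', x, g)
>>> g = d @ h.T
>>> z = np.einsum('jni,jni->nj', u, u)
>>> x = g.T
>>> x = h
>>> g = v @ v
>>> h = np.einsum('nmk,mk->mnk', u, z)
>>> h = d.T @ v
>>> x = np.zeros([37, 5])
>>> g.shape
(3, 3)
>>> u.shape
(7, 23, 7)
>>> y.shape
(2,)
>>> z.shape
(23, 7)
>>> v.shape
(3, 3)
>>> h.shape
(2, 11, 2, 3)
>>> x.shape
(37, 5)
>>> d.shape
(3, 2, 11, 2)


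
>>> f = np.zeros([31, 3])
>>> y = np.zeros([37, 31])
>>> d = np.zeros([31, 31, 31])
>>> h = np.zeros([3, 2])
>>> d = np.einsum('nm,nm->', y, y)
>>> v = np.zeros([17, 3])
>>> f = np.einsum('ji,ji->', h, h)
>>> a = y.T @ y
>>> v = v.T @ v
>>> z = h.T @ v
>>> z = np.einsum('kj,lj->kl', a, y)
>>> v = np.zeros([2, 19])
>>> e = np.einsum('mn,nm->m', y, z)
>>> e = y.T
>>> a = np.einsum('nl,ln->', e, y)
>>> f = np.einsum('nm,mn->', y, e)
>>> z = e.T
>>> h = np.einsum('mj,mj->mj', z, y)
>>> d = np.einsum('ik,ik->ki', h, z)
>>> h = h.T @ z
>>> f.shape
()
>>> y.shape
(37, 31)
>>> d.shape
(31, 37)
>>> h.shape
(31, 31)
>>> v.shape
(2, 19)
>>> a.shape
()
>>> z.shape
(37, 31)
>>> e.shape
(31, 37)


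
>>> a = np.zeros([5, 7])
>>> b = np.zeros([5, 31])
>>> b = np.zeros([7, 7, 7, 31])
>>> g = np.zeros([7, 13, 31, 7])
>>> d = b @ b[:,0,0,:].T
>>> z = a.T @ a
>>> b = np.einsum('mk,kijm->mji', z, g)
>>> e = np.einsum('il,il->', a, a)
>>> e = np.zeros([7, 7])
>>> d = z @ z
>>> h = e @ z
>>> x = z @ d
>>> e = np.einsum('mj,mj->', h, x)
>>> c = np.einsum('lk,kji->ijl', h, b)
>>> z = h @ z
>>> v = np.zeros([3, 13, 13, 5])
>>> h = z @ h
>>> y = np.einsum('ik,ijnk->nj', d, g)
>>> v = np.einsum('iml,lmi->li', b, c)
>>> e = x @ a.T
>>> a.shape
(5, 7)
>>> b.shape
(7, 31, 13)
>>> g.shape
(7, 13, 31, 7)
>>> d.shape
(7, 7)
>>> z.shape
(7, 7)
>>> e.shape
(7, 5)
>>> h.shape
(7, 7)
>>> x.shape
(7, 7)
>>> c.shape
(13, 31, 7)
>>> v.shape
(13, 7)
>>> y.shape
(31, 13)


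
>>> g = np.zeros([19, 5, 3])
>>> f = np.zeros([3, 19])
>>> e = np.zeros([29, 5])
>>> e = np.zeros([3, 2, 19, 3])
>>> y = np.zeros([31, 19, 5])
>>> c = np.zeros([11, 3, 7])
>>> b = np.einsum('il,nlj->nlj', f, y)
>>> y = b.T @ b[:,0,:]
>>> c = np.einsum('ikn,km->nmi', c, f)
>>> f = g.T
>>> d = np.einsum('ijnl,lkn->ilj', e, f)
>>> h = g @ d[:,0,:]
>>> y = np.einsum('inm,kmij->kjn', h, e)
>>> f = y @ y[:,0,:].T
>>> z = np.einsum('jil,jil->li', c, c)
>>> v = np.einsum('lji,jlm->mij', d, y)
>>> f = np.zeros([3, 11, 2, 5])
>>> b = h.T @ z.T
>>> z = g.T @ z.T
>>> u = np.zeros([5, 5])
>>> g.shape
(19, 5, 3)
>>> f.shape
(3, 11, 2, 5)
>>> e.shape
(3, 2, 19, 3)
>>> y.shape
(3, 3, 5)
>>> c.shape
(7, 19, 11)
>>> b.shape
(2, 5, 11)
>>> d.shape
(3, 3, 2)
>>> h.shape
(19, 5, 2)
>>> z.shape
(3, 5, 11)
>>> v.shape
(5, 2, 3)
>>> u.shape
(5, 5)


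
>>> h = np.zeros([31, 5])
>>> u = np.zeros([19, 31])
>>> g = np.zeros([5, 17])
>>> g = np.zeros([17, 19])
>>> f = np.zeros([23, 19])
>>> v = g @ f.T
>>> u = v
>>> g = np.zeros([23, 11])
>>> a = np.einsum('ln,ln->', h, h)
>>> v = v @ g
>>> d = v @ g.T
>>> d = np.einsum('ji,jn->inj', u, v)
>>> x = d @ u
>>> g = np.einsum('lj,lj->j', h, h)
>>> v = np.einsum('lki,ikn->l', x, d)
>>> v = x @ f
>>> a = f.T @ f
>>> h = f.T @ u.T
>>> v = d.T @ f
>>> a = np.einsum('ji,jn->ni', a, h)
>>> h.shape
(19, 17)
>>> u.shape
(17, 23)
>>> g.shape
(5,)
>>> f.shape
(23, 19)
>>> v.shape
(17, 11, 19)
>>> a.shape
(17, 19)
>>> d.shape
(23, 11, 17)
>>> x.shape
(23, 11, 23)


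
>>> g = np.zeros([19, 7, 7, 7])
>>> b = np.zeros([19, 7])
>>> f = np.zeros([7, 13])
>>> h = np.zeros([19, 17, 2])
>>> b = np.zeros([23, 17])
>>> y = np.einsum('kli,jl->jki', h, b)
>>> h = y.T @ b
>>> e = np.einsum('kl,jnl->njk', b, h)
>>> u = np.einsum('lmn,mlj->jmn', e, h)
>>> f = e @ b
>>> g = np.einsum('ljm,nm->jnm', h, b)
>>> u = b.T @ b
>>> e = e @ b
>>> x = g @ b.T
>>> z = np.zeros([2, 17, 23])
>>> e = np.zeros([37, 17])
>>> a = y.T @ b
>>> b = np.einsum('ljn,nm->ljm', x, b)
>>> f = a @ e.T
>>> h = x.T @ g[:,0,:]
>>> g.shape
(19, 23, 17)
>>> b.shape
(19, 23, 17)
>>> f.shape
(2, 19, 37)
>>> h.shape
(23, 23, 17)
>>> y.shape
(23, 19, 2)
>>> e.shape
(37, 17)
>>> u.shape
(17, 17)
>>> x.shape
(19, 23, 23)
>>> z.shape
(2, 17, 23)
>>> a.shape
(2, 19, 17)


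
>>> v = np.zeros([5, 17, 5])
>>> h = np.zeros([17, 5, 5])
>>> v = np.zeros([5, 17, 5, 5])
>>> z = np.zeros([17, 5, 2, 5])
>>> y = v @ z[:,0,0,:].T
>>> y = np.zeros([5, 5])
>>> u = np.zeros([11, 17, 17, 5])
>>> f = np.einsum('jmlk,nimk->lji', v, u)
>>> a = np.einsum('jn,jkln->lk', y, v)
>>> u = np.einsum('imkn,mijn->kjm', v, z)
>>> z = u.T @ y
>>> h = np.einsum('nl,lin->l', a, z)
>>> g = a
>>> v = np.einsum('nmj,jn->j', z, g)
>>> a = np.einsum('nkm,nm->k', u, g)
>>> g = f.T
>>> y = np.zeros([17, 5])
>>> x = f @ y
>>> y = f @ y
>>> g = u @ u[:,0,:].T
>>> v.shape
(5,)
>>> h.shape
(17,)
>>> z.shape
(17, 2, 5)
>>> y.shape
(5, 5, 5)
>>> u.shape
(5, 2, 17)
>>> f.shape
(5, 5, 17)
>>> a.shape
(2,)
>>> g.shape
(5, 2, 5)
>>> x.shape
(5, 5, 5)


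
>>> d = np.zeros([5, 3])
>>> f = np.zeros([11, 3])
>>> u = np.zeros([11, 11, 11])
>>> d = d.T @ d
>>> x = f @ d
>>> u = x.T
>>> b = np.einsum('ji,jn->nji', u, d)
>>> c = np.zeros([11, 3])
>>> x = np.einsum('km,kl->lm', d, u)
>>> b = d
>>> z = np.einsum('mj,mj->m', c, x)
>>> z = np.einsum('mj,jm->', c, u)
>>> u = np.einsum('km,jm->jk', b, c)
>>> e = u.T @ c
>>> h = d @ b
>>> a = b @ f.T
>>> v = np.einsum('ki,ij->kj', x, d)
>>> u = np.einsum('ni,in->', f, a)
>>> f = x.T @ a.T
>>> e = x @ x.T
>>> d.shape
(3, 3)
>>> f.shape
(3, 3)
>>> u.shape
()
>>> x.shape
(11, 3)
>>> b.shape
(3, 3)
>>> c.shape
(11, 3)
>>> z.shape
()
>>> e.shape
(11, 11)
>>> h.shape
(3, 3)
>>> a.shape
(3, 11)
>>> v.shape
(11, 3)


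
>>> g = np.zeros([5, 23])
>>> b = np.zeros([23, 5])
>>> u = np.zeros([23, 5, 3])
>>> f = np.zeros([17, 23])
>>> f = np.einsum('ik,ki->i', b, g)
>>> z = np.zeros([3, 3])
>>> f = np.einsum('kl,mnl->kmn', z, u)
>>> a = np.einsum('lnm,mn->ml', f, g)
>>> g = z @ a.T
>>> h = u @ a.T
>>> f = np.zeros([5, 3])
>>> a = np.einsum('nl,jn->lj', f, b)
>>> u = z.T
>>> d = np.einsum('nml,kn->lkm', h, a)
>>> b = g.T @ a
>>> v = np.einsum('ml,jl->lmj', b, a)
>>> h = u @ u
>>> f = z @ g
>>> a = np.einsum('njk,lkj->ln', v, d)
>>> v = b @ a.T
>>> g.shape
(3, 5)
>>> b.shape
(5, 23)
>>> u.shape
(3, 3)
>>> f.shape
(3, 5)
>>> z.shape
(3, 3)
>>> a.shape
(5, 23)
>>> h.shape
(3, 3)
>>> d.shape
(5, 3, 5)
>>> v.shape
(5, 5)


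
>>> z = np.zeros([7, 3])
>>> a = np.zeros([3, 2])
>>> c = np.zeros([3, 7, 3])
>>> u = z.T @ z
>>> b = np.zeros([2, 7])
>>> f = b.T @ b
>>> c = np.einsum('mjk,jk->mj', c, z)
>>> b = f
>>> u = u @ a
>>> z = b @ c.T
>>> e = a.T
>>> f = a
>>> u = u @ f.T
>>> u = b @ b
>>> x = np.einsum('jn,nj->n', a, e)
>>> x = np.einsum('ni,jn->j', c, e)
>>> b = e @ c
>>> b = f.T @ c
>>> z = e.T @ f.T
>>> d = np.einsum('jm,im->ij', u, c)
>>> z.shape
(3, 3)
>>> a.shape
(3, 2)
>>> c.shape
(3, 7)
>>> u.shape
(7, 7)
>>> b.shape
(2, 7)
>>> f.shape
(3, 2)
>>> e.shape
(2, 3)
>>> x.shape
(2,)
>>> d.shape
(3, 7)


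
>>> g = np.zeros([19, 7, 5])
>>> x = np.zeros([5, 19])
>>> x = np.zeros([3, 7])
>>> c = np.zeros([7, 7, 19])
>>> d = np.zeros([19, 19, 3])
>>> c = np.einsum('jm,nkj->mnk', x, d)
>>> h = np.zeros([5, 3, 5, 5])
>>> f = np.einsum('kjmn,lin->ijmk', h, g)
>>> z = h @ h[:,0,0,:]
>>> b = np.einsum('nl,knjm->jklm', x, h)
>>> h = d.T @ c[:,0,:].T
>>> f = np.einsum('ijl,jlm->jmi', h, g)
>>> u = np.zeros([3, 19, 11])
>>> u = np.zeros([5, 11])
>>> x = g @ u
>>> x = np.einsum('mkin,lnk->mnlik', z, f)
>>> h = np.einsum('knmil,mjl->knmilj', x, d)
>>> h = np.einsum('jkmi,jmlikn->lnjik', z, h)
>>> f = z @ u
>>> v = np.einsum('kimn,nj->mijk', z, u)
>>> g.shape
(19, 7, 5)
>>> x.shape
(5, 5, 19, 5, 3)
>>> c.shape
(7, 19, 19)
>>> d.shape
(19, 19, 3)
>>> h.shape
(19, 19, 5, 5, 3)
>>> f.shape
(5, 3, 5, 11)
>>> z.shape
(5, 3, 5, 5)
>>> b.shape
(5, 5, 7, 5)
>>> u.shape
(5, 11)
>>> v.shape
(5, 3, 11, 5)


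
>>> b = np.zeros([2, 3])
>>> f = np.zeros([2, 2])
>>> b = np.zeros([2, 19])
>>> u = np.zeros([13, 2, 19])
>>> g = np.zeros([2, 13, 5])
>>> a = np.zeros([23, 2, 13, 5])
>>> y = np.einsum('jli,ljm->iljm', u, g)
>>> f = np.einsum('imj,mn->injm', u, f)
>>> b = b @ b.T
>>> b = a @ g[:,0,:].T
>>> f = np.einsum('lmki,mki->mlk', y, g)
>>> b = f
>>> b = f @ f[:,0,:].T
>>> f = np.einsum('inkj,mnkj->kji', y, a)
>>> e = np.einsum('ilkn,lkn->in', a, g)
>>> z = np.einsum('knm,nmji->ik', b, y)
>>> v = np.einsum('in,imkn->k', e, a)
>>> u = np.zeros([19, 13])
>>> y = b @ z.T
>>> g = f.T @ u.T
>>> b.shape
(2, 19, 2)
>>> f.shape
(13, 5, 19)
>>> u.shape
(19, 13)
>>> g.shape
(19, 5, 19)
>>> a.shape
(23, 2, 13, 5)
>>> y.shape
(2, 19, 5)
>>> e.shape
(23, 5)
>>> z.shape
(5, 2)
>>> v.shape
(13,)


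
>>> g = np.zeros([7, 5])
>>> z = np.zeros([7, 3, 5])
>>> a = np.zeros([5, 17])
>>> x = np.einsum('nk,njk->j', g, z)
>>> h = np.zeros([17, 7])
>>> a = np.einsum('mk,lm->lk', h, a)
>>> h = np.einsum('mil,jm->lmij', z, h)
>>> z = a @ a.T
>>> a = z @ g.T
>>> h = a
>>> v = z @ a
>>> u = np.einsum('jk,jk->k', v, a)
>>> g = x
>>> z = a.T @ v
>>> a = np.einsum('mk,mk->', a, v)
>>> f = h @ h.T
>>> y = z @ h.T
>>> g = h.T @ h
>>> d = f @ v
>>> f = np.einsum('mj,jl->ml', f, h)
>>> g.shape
(7, 7)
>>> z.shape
(7, 7)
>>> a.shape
()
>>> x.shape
(3,)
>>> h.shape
(5, 7)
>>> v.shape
(5, 7)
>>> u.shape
(7,)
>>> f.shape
(5, 7)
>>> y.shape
(7, 5)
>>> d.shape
(5, 7)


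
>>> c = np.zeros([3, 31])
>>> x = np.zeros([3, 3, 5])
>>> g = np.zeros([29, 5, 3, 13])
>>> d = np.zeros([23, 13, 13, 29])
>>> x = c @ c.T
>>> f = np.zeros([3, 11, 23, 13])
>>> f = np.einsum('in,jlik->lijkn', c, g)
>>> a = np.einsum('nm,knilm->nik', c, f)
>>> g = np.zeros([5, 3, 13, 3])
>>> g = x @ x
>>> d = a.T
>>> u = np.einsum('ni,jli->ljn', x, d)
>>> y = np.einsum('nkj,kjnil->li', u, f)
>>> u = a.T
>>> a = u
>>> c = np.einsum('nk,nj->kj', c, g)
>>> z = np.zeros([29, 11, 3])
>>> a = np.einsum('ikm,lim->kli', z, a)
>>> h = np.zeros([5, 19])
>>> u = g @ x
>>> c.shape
(31, 3)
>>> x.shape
(3, 3)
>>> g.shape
(3, 3)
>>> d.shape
(5, 29, 3)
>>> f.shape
(5, 3, 29, 13, 31)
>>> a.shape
(11, 5, 29)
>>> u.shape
(3, 3)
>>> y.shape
(31, 13)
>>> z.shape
(29, 11, 3)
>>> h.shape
(5, 19)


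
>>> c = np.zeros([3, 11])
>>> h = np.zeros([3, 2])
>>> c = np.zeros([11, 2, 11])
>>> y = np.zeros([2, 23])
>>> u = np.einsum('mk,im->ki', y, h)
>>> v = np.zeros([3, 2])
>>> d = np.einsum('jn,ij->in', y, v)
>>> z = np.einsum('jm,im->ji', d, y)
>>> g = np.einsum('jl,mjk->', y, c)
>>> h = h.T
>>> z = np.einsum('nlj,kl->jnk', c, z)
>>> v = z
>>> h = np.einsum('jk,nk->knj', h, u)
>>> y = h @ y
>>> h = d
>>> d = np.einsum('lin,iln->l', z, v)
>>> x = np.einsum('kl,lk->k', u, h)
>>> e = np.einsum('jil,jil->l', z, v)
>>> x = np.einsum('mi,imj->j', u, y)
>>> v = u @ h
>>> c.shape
(11, 2, 11)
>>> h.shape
(3, 23)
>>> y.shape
(3, 23, 23)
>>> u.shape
(23, 3)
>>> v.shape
(23, 23)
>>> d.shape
(11,)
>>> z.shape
(11, 11, 3)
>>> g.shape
()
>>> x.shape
(23,)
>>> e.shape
(3,)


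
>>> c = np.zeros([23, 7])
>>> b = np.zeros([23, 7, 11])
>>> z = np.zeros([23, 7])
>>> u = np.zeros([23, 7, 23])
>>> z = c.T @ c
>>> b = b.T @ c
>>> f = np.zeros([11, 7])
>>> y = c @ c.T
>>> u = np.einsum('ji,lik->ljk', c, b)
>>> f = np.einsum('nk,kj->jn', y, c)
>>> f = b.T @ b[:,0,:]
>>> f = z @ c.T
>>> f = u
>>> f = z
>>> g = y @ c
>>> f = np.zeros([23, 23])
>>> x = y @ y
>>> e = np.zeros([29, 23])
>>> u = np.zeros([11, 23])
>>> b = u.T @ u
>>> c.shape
(23, 7)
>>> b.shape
(23, 23)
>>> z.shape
(7, 7)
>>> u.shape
(11, 23)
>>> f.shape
(23, 23)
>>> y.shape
(23, 23)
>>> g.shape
(23, 7)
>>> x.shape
(23, 23)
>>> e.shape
(29, 23)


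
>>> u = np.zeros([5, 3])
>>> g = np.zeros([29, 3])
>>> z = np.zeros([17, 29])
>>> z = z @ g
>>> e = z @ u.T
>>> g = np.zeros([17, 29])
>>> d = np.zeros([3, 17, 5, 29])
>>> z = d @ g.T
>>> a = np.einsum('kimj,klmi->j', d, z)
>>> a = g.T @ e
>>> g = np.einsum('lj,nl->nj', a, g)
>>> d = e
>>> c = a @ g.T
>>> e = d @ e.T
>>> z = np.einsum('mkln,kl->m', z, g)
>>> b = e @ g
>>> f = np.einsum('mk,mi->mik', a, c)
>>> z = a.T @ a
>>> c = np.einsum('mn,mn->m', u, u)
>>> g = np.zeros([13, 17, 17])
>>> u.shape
(5, 3)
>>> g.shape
(13, 17, 17)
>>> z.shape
(5, 5)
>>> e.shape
(17, 17)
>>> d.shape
(17, 5)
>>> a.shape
(29, 5)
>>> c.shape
(5,)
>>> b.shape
(17, 5)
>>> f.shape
(29, 17, 5)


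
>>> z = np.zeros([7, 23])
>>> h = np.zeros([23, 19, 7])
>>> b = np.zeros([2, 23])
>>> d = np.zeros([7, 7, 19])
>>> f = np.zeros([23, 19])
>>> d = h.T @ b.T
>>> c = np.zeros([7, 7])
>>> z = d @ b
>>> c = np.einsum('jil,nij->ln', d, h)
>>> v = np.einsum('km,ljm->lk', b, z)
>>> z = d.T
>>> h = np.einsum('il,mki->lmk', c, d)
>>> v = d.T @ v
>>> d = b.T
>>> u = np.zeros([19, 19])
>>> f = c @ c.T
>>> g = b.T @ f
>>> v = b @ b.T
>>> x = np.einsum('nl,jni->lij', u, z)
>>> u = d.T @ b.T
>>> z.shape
(2, 19, 7)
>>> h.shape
(23, 7, 19)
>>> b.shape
(2, 23)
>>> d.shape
(23, 2)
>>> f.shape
(2, 2)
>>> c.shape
(2, 23)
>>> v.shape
(2, 2)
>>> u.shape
(2, 2)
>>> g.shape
(23, 2)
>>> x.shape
(19, 7, 2)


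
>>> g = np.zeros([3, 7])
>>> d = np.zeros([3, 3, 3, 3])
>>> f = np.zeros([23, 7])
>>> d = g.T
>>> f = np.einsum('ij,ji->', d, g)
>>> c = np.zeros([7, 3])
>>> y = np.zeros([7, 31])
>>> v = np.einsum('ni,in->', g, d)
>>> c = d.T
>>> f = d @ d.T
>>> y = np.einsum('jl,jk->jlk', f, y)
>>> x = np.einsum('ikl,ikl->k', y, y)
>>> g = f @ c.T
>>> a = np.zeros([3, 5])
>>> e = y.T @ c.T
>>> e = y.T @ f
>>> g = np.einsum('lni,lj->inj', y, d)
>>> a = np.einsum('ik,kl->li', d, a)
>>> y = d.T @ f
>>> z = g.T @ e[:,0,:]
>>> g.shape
(31, 7, 3)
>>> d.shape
(7, 3)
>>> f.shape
(7, 7)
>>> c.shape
(3, 7)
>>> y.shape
(3, 7)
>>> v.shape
()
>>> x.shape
(7,)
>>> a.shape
(5, 7)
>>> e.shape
(31, 7, 7)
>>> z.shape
(3, 7, 7)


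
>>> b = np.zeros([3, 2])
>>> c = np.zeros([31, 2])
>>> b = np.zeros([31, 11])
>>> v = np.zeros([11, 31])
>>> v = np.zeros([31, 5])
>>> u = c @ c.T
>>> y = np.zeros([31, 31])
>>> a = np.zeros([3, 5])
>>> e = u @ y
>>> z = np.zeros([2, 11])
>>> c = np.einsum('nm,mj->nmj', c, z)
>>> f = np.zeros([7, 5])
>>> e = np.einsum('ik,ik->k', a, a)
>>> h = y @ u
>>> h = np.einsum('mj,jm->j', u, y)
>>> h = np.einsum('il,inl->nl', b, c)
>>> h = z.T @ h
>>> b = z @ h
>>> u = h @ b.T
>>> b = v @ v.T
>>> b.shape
(31, 31)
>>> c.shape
(31, 2, 11)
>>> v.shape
(31, 5)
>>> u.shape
(11, 2)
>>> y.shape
(31, 31)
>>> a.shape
(3, 5)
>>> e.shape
(5,)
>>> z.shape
(2, 11)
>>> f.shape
(7, 5)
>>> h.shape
(11, 11)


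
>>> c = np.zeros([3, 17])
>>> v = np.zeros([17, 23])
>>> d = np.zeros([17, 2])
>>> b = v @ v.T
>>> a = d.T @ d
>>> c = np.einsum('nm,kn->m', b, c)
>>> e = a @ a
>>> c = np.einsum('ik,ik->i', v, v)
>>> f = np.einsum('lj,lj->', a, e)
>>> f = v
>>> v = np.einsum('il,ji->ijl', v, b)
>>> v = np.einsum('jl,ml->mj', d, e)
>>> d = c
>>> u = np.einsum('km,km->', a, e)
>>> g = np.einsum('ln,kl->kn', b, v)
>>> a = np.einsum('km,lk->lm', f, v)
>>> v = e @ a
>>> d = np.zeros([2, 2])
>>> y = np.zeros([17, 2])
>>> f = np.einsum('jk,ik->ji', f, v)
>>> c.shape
(17,)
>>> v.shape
(2, 23)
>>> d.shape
(2, 2)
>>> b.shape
(17, 17)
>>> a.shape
(2, 23)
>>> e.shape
(2, 2)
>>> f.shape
(17, 2)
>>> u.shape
()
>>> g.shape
(2, 17)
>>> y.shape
(17, 2)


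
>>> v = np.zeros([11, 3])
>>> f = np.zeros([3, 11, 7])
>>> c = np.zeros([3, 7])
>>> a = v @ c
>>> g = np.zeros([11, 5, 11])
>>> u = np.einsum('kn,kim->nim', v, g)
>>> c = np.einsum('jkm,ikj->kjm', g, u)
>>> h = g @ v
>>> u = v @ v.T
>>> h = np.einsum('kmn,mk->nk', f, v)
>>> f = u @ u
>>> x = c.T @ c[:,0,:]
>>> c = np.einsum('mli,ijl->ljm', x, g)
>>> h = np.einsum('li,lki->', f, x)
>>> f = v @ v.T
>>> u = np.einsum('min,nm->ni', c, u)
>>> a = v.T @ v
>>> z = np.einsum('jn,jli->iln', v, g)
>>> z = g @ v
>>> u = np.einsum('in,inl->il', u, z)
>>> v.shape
(11, 3)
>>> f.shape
(11, 11)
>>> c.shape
(11, 5, 11)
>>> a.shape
(3, 3)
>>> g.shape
(11, 5, 11)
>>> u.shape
(11, 3)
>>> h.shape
()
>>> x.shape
(11, 11, 11)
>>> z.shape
(11, 5, 3)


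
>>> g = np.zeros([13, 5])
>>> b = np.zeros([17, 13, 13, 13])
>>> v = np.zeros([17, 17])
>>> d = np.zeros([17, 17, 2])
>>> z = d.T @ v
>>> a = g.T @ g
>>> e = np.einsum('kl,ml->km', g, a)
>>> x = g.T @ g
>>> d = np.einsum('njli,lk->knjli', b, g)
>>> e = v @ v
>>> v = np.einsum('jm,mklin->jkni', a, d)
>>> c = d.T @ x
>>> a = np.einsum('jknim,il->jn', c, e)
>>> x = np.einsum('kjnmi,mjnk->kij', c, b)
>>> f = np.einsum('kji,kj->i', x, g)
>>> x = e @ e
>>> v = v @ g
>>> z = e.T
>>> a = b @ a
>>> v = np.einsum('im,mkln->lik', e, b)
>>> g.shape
(13, 5)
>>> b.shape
(17, 13, 13, 13)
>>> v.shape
(13, 17, 13)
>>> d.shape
(5, 17, 13, 13, 13)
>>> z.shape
(17, 17)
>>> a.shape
(17, 13, 13, 13)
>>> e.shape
(17, 17)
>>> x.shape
(17, 17)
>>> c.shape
(13, 13, 13, 17, 5)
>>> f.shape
(13,)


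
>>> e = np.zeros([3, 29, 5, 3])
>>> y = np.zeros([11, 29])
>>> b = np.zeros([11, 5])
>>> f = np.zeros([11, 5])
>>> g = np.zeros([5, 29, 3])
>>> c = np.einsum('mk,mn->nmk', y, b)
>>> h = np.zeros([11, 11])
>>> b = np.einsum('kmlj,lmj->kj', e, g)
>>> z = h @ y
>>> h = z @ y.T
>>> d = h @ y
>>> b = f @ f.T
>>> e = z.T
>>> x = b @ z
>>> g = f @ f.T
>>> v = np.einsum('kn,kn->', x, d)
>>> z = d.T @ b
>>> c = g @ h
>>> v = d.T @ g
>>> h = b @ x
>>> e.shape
(29, 11)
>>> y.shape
(11, 29)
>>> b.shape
(11, 11)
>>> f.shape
(11, 5)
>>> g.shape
(11, 11)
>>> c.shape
(11, 11)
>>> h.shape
(11, 29)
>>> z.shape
(29, 11)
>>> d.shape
(11, 29)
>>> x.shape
(11, 29)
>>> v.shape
(29, 11)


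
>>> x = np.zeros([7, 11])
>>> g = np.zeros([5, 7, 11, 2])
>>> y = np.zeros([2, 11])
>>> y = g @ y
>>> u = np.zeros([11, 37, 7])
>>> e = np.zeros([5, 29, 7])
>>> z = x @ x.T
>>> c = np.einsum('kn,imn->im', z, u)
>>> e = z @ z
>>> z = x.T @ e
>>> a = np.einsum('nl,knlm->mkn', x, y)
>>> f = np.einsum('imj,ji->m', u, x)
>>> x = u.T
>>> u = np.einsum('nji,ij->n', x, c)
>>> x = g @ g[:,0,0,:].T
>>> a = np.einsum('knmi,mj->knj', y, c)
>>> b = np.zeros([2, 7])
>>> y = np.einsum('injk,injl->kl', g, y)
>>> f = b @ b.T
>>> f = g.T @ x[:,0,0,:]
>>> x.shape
(5, 7, 11, 5)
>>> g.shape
(5, 7, 11, 2)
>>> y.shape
(2, 11)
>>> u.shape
(7,)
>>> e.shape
(7, 7)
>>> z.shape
(11, 7)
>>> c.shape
(11, 37)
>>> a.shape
(5, 7, 37)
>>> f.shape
(2, 11, 7, 5)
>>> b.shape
(2, 7)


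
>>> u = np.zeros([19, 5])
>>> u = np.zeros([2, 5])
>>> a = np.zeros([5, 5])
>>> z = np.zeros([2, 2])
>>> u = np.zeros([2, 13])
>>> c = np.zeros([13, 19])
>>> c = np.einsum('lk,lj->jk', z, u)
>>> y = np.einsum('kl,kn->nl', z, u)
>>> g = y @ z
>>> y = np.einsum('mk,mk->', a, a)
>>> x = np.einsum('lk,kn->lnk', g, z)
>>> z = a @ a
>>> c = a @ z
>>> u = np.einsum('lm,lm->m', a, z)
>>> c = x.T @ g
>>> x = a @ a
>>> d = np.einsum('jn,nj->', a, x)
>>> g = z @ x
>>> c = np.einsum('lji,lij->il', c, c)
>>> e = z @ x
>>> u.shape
(5,)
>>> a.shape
(5, 5)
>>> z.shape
(5, 5)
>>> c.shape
(2, 2)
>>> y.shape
()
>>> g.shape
(5, 5)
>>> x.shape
(5, 5)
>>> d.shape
()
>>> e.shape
(5, 5)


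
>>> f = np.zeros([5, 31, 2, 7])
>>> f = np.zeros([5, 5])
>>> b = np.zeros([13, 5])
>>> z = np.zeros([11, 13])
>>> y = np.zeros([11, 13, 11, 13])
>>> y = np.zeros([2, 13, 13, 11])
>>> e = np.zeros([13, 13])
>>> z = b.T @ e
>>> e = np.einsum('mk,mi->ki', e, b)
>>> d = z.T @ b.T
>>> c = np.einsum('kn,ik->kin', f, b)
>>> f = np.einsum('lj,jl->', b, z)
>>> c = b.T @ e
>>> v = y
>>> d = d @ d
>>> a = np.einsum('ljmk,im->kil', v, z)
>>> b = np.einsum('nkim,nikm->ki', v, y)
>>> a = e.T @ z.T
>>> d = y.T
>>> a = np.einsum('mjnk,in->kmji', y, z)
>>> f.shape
()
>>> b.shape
(13, 13)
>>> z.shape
(5, 13)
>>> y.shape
(2, 13, 13, 11)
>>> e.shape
(13, 5)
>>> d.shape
(11, 13, 13, 2)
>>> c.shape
(5, 5)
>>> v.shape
(2, 13, 13, 11)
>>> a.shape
(11, 2, 13, 5)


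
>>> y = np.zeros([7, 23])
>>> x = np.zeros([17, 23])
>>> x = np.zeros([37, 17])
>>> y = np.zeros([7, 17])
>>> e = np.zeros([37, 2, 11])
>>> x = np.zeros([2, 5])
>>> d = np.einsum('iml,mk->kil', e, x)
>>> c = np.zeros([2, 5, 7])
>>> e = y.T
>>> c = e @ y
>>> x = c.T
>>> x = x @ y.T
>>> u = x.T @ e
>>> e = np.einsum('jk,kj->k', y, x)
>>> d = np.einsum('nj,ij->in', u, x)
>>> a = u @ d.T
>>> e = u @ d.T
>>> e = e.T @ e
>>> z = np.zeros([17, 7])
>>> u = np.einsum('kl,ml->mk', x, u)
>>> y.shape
(7, 17)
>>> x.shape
(17, 7)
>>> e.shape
(17, 17)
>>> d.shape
(17, 7)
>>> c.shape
(17, 17)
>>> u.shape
(7, 17)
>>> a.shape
(7, 17)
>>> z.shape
(17, 7)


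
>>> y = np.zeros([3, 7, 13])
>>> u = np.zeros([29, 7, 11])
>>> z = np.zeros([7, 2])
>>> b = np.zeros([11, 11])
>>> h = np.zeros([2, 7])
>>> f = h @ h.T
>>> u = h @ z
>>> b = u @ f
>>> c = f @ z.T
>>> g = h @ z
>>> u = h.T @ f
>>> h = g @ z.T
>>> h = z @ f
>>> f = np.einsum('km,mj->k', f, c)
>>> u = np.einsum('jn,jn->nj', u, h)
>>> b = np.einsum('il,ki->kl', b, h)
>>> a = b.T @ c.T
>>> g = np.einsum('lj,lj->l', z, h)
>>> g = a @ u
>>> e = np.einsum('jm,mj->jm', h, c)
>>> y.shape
(3, 7, 13)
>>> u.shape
(2, 7)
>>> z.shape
(7, 2)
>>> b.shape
(7, 2)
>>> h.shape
(7, 2)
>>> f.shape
(2,)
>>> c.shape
(2, 7)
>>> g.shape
(2, 7)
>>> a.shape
(2, 2)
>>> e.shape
(7, 2)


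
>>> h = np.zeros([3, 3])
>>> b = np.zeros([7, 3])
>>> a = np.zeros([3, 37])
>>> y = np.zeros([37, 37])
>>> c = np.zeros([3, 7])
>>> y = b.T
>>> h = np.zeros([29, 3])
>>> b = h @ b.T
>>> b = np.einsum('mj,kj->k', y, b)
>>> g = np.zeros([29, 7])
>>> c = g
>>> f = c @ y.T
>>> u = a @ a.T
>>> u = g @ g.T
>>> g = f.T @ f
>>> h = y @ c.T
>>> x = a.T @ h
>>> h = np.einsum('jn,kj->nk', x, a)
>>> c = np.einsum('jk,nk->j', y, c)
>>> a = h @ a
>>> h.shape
(29, 3)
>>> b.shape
(29,)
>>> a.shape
(29, 37)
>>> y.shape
(3, 7)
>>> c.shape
(3,)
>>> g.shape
(3, 3)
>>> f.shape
(29, 3)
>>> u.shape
(29, 29)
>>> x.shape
(37, 29)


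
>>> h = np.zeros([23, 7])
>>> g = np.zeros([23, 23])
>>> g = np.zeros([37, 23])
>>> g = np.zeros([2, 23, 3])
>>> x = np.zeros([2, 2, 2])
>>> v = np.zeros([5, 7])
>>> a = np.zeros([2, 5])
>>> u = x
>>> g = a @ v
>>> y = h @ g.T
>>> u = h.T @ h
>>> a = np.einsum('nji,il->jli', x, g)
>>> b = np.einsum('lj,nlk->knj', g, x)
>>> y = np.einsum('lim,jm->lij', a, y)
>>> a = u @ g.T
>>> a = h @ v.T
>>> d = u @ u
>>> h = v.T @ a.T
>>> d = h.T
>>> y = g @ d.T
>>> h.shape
(7, 23)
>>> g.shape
(2, 7)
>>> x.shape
(2, 2, 2)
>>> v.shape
(5, 7)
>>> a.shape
(23, 5)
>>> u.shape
(7, 7)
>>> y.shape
(2, 23)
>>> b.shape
(2, 2, 7)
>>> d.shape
(23, 7)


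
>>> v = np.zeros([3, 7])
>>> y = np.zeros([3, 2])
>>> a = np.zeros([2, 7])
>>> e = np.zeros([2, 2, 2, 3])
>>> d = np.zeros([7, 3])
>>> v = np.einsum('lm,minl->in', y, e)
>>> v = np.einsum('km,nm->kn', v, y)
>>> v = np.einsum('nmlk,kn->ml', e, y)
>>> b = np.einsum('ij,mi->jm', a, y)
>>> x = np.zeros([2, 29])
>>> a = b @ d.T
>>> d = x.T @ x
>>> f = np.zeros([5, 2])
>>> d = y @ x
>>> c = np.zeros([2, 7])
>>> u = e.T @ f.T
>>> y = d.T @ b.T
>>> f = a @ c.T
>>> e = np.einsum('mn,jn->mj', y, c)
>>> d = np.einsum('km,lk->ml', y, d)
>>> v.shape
(2, 2)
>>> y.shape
(29, 7)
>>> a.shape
(7, 7)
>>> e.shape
(29, 2)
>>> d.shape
(7, 3)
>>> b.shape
(7, 3)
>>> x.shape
(2, 29)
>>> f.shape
(7, 2)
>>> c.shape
(2, 7)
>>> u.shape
(3, 2, 2, 5)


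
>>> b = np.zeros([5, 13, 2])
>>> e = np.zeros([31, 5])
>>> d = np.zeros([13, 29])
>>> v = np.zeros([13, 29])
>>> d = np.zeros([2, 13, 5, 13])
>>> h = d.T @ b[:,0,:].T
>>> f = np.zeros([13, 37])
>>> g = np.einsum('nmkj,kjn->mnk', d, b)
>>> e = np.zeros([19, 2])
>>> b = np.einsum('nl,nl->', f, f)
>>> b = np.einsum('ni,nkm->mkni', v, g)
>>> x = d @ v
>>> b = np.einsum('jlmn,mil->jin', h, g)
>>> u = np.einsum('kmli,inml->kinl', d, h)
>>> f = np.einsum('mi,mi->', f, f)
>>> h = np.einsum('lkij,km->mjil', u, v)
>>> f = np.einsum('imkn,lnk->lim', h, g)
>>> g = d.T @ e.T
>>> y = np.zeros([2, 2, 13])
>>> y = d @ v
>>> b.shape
(13, 2, 5)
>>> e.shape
(19, 2)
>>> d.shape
(2, 13, 5, 13)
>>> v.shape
(13, 29)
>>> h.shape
(29, 5, 5, 2)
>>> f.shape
(13, 29, 5)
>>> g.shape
(13, 5, 13, 19)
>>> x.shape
(2, 13, 5, 29)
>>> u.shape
(2, 13, 5, 5)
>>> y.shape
(2, 13, 5, 29)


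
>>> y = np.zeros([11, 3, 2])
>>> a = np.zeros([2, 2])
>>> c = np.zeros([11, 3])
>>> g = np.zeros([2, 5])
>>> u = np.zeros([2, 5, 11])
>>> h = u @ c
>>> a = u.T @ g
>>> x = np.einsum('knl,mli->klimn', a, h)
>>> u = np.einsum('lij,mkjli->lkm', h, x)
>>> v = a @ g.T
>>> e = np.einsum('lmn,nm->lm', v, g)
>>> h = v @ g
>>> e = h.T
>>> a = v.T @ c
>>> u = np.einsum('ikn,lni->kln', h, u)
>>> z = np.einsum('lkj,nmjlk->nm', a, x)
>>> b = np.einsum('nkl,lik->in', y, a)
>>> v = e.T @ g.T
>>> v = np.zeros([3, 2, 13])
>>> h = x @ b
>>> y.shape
(11, 3, 2)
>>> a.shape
(2, 5, 3)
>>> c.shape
(11, 3)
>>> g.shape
(2, 5)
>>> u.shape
(5, 2, 5)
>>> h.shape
(11, 5, 3, 2, 11)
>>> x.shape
(11, 5, 3, 2, 5)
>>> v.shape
(3, 2, 13)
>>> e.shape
(5, 5, 11)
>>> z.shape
(11, 5)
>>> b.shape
(5, 11)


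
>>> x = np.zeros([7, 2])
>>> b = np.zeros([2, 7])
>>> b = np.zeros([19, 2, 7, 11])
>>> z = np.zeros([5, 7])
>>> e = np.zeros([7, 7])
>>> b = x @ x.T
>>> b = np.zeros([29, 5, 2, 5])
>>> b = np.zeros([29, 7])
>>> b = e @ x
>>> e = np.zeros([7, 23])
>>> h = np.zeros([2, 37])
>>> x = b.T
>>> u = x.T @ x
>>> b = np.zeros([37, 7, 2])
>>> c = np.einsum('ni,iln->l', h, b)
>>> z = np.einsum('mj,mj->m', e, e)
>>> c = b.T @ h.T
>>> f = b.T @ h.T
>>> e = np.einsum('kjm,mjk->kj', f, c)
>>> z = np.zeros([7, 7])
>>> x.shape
(2, 7)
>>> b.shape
(37, 7, 2)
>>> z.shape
(7, 7)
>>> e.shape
(2, 7)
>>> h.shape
(2, 37)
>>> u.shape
(7, 7)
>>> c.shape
(2, 7, 2)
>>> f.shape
(2, 7, 2)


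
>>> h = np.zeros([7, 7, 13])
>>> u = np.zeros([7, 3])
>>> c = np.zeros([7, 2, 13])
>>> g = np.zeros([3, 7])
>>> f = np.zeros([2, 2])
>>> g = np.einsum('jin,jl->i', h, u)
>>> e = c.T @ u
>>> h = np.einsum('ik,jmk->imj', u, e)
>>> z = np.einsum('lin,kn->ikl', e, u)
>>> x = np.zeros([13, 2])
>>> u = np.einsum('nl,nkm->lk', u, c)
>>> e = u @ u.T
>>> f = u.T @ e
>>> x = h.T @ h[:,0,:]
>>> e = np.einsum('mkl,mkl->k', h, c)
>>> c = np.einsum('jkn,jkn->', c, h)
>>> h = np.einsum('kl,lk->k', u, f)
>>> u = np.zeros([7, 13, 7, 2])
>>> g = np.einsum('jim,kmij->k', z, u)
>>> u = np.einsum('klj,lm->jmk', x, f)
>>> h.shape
(3,)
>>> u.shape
(13, 3, 13)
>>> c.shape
()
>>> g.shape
(7,)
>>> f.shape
(2, 3)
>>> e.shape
(2,)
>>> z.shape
(2, 7, 13)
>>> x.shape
(13, 2, 13)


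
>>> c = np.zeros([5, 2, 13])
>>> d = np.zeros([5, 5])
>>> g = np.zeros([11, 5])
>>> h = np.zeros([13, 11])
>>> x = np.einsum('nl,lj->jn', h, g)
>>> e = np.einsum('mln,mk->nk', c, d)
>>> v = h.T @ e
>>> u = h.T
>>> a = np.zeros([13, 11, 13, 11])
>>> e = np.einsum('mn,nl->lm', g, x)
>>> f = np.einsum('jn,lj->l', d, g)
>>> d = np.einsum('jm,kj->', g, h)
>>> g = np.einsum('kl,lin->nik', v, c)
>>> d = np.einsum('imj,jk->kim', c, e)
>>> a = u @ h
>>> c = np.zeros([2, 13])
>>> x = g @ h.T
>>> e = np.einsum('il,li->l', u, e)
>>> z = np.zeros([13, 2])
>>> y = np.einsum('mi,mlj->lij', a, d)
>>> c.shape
(2, 13)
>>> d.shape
(11, 5, 2)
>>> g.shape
(13, 2, 11)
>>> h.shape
(13, 11)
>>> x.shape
(13, 2, 13)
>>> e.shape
(13,)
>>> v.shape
(11, 5)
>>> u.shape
(11, 13)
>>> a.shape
(11, 11)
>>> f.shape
(11,)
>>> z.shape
(13, 2)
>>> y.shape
(5, 11, 2)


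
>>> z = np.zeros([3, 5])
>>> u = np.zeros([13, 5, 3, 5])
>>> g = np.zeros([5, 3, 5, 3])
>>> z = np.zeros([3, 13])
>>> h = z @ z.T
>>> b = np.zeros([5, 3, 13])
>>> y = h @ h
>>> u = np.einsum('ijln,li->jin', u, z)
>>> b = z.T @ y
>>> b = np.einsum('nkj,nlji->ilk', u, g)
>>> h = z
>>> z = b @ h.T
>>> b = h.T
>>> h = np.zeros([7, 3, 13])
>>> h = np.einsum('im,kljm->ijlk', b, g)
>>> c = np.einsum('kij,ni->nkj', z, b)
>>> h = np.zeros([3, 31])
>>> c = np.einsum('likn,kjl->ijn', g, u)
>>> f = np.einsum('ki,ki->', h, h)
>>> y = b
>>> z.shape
(3, 3, 3)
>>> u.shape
(5, 13, 5)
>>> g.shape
(5, 3, 5, 3)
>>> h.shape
(3, 31)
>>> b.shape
(13, 3)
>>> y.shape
(13, 3)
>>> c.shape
(3, 13, 3)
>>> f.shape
()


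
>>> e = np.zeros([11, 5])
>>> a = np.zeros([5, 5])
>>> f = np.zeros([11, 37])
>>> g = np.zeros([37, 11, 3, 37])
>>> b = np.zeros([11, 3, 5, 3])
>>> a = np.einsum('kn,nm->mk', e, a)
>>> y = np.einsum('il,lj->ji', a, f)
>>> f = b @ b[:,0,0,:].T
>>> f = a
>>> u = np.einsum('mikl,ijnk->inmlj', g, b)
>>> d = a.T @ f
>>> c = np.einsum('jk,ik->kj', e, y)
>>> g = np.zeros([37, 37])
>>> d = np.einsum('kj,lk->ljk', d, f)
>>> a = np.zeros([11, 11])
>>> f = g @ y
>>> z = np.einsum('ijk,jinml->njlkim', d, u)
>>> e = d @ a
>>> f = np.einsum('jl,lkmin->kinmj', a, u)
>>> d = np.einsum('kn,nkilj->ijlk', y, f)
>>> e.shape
(5, 11, 11)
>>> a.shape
(11, 11)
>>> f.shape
(5, 37, 3, 37, 11)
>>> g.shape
(37, 37)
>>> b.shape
(11, 3, 5, 3)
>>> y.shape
(37, 5)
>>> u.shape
(11, 5, 37, 37, 3)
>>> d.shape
(3, 11, 37, 37)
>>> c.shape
(5, 11)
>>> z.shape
(37, 11, 3, 11, 5, 37)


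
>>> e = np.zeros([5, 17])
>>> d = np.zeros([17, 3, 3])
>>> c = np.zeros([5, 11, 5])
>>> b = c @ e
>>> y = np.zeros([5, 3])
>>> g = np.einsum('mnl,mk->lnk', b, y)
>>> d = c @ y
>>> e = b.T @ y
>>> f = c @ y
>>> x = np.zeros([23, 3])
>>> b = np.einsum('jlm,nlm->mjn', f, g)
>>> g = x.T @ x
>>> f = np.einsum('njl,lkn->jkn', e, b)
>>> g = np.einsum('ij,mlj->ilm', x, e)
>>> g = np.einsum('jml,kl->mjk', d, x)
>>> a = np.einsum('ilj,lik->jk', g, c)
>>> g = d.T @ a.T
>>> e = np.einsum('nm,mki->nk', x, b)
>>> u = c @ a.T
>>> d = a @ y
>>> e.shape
(23, 5)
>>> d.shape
(23, 3)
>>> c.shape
(5, 11, 5)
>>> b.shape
(3, 5, 17)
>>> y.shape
(5, 3)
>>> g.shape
(3, 11, 23)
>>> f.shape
(11, 5, 17)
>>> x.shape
(23, 3)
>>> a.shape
(23, 5)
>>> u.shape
(5, 11, 23)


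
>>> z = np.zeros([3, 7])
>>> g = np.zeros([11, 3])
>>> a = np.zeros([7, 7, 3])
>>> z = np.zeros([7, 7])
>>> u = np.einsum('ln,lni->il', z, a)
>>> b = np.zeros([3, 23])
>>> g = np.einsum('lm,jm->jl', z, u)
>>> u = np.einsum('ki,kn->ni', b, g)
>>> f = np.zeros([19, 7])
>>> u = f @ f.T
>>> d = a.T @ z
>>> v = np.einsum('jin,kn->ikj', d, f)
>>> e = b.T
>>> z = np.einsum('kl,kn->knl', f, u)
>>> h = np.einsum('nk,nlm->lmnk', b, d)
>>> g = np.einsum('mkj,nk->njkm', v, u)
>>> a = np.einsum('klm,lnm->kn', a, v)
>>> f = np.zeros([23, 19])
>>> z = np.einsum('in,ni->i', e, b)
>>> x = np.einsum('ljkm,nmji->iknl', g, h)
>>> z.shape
(23,)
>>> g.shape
(19, 3, 19, 7)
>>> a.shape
(7, 19)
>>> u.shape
(19, 19)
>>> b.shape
(3, 23)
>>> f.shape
(23, 19)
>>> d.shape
(3, 7, 7)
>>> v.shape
(7, 19, 3)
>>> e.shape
(23, 3)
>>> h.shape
(7, 7, 3, 23)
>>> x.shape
(23, 19, 7, 19)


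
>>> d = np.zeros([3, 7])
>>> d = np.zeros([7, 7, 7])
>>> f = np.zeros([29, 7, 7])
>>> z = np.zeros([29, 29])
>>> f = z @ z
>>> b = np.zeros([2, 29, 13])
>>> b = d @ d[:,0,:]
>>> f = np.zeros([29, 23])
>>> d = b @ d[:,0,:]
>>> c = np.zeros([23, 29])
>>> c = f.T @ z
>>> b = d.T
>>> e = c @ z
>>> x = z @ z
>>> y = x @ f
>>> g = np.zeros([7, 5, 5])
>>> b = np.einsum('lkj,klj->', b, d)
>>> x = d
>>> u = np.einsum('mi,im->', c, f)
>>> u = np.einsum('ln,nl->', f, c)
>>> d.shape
(7, 7, 7)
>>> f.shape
(29, 23)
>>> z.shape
(29, 29)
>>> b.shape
()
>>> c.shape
(23, 29)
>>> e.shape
(23, 29)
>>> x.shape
(7, 7, 7)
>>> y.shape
(29, 23)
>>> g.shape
(7, 5, 5)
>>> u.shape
()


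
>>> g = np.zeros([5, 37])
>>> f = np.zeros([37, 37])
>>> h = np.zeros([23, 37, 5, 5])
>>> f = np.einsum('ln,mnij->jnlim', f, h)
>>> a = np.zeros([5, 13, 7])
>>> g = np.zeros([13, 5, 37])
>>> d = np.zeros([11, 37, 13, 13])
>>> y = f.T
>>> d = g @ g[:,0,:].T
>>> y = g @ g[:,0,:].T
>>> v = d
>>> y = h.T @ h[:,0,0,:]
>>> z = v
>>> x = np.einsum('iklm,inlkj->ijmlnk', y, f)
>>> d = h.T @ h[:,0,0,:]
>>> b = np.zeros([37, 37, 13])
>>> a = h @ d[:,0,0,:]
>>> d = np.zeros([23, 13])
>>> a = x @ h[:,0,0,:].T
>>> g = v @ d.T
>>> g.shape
(13, 5, 23)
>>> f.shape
(5, 37, 37, 5, 23)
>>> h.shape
(23, 37, 5, 5)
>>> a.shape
(5, 23, 5, 37, 37, 23)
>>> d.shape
(23, 13)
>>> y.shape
(5, 5, 37, 5)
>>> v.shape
(13, 5, 13)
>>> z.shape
(13, 5, 13)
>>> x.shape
(5, 23, 5, 37, 37, 5)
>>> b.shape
(37, 37, 13)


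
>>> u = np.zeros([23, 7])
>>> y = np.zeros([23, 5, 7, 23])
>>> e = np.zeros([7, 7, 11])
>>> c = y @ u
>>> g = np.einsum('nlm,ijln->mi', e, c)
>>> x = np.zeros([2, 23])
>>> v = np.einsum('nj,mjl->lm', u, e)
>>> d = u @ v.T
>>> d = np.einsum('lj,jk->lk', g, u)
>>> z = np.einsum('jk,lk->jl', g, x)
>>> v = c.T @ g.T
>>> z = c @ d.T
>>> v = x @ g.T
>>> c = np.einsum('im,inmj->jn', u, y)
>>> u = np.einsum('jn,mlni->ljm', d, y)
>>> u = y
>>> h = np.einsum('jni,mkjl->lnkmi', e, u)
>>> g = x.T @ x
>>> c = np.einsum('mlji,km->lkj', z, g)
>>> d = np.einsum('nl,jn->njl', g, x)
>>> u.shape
(23, 5, 7, 23)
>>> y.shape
(23, 5, 7, 23)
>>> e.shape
(7, 7, 11)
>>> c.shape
(5, 23, 7)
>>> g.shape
(23, 23)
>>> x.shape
(2, 23)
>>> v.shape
(2, 11)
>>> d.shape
(23, 2, 23)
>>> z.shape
(23, 5, 7, 11)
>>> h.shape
(23, 7, 5, 23, 11)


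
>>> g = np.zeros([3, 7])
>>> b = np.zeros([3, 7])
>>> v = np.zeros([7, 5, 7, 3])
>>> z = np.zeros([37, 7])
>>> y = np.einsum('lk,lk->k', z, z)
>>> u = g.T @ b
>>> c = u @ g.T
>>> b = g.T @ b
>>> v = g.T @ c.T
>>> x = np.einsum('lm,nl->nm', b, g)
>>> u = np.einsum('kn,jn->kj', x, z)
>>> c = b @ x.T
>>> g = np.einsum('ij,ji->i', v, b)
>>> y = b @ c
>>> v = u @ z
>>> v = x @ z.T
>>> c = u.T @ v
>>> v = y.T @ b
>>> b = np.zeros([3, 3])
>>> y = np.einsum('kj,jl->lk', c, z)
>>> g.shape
(7,)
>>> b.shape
(3, 3)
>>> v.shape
(3, 7)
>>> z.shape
(37, 7)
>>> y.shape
(7, 37)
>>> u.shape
(3, 37)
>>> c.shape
(37, 37)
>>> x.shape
(3, 7)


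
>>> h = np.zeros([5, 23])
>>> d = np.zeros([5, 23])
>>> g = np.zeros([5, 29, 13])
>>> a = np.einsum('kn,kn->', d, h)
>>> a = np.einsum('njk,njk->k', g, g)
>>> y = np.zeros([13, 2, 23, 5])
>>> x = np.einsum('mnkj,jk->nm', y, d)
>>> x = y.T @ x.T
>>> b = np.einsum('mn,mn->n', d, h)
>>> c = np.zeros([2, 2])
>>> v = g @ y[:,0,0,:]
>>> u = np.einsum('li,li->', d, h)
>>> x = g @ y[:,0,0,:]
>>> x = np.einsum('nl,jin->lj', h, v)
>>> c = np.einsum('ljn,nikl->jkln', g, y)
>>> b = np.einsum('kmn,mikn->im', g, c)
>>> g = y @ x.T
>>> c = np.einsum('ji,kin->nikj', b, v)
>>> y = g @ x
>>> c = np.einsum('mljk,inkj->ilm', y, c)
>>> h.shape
(5, 23)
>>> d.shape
(5, 23)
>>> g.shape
(13, 2, 23, 23)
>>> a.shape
(13,)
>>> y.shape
(13, 2, 23, 5)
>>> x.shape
(23, 5)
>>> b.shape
(23, 29)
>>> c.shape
(5, 2, 13)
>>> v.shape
(5, 29, 5)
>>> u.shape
()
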